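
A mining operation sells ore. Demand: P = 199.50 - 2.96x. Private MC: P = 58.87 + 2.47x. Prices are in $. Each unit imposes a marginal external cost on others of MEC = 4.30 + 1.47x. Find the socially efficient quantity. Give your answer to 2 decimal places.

Social marginal cost = private MC + MEC = 63.17 + 3.94x.
Set SMC = demand: 63.17 + 3.94x = 199.50 - 2.96x → x* = 19.7580.

x* = 19.76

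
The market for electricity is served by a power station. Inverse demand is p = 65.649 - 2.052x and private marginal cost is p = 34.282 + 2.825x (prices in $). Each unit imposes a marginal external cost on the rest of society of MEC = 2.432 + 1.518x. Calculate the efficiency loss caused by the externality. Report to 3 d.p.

Market equilibrium (private): 34.282 + 2.825x = 65.649 - 2.052x → x_m = 6.4316.
Social marginal cost = private MC + MEC = 36.714 + 4.343x.
Set SMC = demand: 36.714 + 4.343x = 65.649 - 2.052x → x* = 4.5246.
Height of the DWL triangle at x_m is SMC(x_m) − demand(x_m) = MEC(x_m) = 12.1952.
DWL = ½ × 1.9070 × 12.1952 = 11.6281.

DWL = $11.628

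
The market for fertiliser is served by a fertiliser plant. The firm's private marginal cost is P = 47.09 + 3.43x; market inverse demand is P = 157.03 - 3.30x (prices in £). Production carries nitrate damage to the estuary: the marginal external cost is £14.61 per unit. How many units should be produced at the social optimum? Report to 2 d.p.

x* = 14.16

Social marginal cost = private MC + MEC = 61.70 + 3.43x.
Set SMC = demand: 61.70 + 3.43x = 157.03 - 3.30x → x* = 14.1649.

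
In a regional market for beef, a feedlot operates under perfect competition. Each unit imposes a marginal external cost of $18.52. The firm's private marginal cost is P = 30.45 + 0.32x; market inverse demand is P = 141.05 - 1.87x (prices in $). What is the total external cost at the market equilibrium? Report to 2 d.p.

Market equilibrium (private): 30.45 + 0.32x = 141.05 - 1.87x → x_m = 50.5023.
Total external cost = MEC × x_m = 18.52 × 50.5023 = 935.3026.

$935.30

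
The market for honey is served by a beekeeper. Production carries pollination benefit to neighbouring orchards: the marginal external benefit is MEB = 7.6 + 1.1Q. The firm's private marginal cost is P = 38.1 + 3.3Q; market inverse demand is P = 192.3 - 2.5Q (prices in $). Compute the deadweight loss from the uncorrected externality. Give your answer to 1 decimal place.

Market equilibrium (private): 38.1 + 3.3Q = 192.3 - 2.5Q → Q_m = 26.5862.
Social marginal cost = private MC − MEB = 30.5 + 2.2Q.
Set SMC = demand: 30.5 + 2.2Q = 192.3 - 2.5Q → Q* = 34.4255.
Between Q* and Q_m the wedge demand − SMC runs linearly from 0 to MEB(Q_m), so the loss is a triangle.
DWL = ½ × 7.8393 × 36.8448 = 144.4187.

DWL = $144.4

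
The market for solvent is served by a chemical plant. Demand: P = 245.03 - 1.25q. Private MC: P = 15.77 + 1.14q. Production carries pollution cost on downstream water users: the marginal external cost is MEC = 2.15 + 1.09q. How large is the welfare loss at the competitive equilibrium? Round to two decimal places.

DWL = 1636.00

Market equilibrium (private): 15.77 + 1.14q = 245.03 - 1.25q → q_m = 95.9247.
Social marginal cost = private MC + MEC = 17.92 + 2.23q.
Set SMC = demand: 17.92 + 2.23q = 245.03 - 1.25q → q* = 65.2615.
The loss is the area between SMC and demand from q* to q_m; with linear curves that's a triangle of height MEC(q_m).
DWL = ½ × 30.6632 × 106.7079 = 1636.0028.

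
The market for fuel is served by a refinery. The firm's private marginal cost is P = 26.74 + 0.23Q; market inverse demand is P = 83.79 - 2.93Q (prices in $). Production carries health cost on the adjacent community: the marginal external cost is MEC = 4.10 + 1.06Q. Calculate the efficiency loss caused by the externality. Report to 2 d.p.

Market equilibrium (private): 26.74 + 0.23Q = 83.79 - 2.93Q → Q_m = 18.0538.
Social marginal cost = private MC + MEC = 30.84 + 1.29Q.
Set SMC = demand: 30.84 + 1.29Q = 83.79 - 2.93Q → Q* = 12.5474.
The welfare-loss triangle has base |Q_m − Q*| and height MEC(Q_m) (the vertical gap between SMC and demand is zero at Q* and MEC at Q_m).
DWL = ½ × 5.5064 × 23.2370 = 63.9761.

DWL = $63.98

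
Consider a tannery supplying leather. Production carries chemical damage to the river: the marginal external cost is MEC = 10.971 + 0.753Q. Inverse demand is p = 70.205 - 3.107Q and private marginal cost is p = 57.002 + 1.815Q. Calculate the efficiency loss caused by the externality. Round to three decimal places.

Market equilibrium (private): 57.002 + 1.815Q = 70.205 - 3.107Q → Q_m = 2.6824.
Social marginal cost = private MC + MEC = 67.973 + 2.568Q.
Set SMC = demand: 67.973 + 2.568Q = 70.205 - 3.107Q → Q* = 0.3933.
Between Q* and Q_m the wedge SMC − demand runs linearly from 0 to MEC(Q_m), so the loss is a triangle.
DWL = ½ × 2.2891 × 12.9909 = 14.8687.

DWL = 14.869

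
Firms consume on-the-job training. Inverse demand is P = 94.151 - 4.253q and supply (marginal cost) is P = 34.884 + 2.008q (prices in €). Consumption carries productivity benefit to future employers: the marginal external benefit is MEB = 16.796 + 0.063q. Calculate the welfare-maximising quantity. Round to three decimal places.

q* = 12.272

Social marginal benefit = demand + MEB = 110.947 - 4.190q.
Set SMB = MC: 110.947 - 4.190q = 34.884 + 2.008q → q* = 12.2722.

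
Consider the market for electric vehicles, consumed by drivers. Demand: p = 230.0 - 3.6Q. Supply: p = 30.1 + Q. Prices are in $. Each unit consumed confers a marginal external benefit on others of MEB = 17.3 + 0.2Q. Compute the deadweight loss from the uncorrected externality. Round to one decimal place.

Market equilibrium (private): 30.1 + Q = 230.0 - 3.6Q → Q_m = 43.4565.
Social marginal benefit = demand + MEB = 247.3 - 3.4Q.
Set SMB = MC: 247.3 - 3.4Q = 30.1 + Q → Q* = 49.3636.
The welfare-loss triangle has base |Q_m − Q*| and height MEB(Q_m) (the vertical gap between SMB and MC is zero at Q* and MEB at Q_m).
DWL = ½ × 5.9071 × 25.9913 = 76.7666.

DWL = $76.8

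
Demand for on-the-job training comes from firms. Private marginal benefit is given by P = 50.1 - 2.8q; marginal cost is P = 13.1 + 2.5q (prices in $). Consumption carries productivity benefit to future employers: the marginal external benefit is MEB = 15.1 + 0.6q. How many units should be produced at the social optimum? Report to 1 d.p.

q* = 11.1

Social marginal benefit = demand + MEB = 65.2 - 2.2q.
Set SMB = MC: 65.2 - 2.2q = 13.1 + 2.5q → q* = 11.0851.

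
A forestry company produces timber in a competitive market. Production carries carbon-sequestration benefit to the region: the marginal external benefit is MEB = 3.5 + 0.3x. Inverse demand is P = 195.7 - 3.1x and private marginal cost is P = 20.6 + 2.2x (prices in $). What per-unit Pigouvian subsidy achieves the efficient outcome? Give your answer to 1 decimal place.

Social marginal cost = private MC − MEB = 17.1 + 1.9x.
Set SMC = demand: 17.1 + 1.9x = 195.7 - 3.1x → x* = 35.7200.
The Pigouvian subsidy equals MEB at x*: 3.5 + 0.3×35.7200 = 14.2160.

subsidy = $14.2 per unit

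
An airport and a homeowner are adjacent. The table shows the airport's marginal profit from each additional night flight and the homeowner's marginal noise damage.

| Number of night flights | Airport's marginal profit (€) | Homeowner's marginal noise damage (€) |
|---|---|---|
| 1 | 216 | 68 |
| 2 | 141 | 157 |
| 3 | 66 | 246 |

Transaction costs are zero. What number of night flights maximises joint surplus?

Bargaining reaches the level where marginal profit last exceeds marginal noise damage.
That holds through level 1 (216 ≥ 68) but not at 2 (141 < 157).

1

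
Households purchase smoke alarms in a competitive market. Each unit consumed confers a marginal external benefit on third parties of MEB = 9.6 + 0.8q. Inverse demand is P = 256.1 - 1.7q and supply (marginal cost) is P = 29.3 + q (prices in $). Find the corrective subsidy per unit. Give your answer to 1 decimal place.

Social marginal benefit = demand + MEB = 265.7 - 0.9q.
Set SMB = MC: 265.7 - 0.9q = 29.3 + q → q* = 124.4211.
The Pigouvian subsidy equals MEB at q*: 9.6 + 0.8×124.4211 = 109.1369.

subsidy = $109.1 per unit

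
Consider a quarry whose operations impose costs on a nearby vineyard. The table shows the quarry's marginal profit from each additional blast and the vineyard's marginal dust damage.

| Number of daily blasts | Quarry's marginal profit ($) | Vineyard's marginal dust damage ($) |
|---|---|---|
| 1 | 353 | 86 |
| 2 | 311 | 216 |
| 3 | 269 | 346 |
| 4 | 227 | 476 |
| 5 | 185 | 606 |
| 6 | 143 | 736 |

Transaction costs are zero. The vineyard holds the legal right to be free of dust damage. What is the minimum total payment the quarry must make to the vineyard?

$302

Efficient level: marginal profit ≥ marginal dust damage through level 2, so k* = 2.
With the vineyard holding the right, the quarry must at least compensate total damage at k*: 86 + 216 = 302.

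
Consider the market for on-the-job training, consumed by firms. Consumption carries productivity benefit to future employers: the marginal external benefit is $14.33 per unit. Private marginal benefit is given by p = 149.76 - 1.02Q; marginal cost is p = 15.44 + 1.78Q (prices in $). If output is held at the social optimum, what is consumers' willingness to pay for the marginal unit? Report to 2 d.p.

P = $95.61

Social marginal benefit = demand + MEB = 164.09 - 1.02Q.
Set SMB = MC: 164.09 - 1.02Q = 15.44 + 1.78Q → Q* = 53.0893.
Consumer price on the demand curve at Q*: 149.76 − 1.02×53.0893 = 95.6089.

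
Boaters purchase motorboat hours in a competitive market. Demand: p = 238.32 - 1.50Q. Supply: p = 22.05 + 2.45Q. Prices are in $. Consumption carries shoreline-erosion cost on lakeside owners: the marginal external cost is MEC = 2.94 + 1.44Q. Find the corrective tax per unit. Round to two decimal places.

Social marginal benefit = demand − MEC = 235.38 - 2.94Q.
Set SMB = MC: 235.38 - 2.94Q = 22.05 + 2.45Q → Q* = 39.5788.
The Pigouvian tax equals MEC at Q*: 2.94 + 1.44×39.5788 = 59.9335.

tax = $59.93 per unit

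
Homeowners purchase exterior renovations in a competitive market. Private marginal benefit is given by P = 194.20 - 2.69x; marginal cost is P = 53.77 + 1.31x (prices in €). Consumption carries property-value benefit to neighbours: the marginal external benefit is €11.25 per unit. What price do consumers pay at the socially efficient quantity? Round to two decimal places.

Social marginal benefit = demand + MEB = 205.45 - 2.69x.
Set SMB = MC: 205.45 - 2.69x = 53.77 + 1.31x → x* = 37.9200.
Consumer price on the demand curve at x*: 194.20 − 2.69×37.9200 = 92.1952.

P = €92.20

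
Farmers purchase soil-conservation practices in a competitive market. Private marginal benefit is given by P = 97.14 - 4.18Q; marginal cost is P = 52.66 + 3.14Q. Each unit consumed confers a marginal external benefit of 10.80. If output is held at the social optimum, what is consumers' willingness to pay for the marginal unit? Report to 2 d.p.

P = 65.57

Social marginal benefit = demand + MEB = 107.94 - 4.18Q.
Set SMB = MC: 107.94 - 4.18Q = 52.66 + 3.14Q → Q* = 7.5519.
Consumer price on the demand curve at Q*: 97.14 − 4.18×7.5519 = 65.5731.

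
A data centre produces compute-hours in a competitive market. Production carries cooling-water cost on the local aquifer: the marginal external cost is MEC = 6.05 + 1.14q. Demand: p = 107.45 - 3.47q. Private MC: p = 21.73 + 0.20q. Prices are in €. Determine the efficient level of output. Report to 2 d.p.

q* = 16.56

Social marginal cost = private MC + MEC = 27.78 + 1.34q.
Set SMC = demand: 27.78 + 1.34q = 107.45 - 3.47q → q* = 16.5634.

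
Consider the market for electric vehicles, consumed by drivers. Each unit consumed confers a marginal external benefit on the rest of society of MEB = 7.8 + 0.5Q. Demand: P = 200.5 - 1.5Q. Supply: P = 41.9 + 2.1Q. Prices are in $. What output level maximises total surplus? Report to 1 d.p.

Social marginal benefit = demand + MEB = 208.3 - Q.
Set SMB = MC: 208.3 - Q = 41.9 + 2.1Q → Q* = 53.6774.

Q* = 53.7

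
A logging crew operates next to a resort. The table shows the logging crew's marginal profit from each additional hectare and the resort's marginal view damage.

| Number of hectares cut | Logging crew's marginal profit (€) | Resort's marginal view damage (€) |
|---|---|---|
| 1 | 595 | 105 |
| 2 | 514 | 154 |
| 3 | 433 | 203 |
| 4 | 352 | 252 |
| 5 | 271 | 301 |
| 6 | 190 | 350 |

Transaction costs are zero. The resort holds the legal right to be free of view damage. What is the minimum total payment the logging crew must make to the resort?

€714

Efficient level: marginal profit ≥ marginal view damage through level 4, so k* = 4.
With the resort holding the right, the logging crew must at least compensate total damage at k*: 105 + 154 + 203 + 252 = 714.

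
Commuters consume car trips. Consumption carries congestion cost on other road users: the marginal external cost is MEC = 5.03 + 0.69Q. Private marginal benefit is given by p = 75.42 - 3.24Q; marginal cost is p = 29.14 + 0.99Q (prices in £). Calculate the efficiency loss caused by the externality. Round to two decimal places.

DWL = £16.08

Market equilibrium (private): 29.14 + 0.99Q = 75.42 - 3.24Q → Q_m = 10.9409.
Social marginal benefit = demand − MEC = 70.39 - 3.93Q.
Set SMB = MC: 70.39 - 3.93Q = 29.14 + 0.99Q → Q* = 8.3841.
The loss is the area between SMB and MC from Q* to Q_m; with linear curves that's a triangle of height MEC(Q_m).
DWL = ½ × 2.5568 × 12.5792 = 16.0812.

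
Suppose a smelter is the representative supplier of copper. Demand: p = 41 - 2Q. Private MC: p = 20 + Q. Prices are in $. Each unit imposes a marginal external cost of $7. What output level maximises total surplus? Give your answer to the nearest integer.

Social marginal cost = private MC + MEC = 27 + Q.
Set SMC = demand: 27 + Q = 41 - 2Q → Q* = 4.6667.

Q* = 5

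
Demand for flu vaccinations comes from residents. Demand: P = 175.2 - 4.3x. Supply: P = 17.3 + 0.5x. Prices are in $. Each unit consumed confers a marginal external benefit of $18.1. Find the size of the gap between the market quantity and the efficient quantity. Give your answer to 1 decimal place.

Market equilibrium (private): 17.3 + 0.5x = 175.2 - 4.3x → x_m = 32.8958.
Social marginal benefit = demand + MEB = 193.3 - 4.3x.
Set SMB = MC: 193.3 - 4.3x = 17.3 + 0.5x → x* = 36.6667.
Gap = |32.8958 − 36.6667| = 3.7709.

3.8 units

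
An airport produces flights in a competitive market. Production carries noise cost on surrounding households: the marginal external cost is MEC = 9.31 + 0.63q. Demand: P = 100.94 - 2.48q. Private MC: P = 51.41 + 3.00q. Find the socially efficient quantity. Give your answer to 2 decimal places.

Social marginal cost = private MC + MEC = 60.72 + 3.63q.
Set SMC = demand: 60.72 + 3.63q = 100.94 - 2.48q → q* = 6.5827.

q* = 6.58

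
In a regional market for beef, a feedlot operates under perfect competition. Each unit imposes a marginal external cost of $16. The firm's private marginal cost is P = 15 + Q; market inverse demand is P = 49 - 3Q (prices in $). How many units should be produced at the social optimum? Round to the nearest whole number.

Social marginal cost = private MC + MEC = 31 + Q.
Set SMC = demand: 31 + Q = 49 - 3Q → Q* = 4.5000.

Q* = 5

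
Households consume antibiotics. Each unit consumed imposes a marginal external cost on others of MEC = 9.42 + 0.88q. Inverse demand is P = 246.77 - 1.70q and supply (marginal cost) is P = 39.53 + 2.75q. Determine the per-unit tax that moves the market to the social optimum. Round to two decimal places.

tax = 42.08 per unit

Social marginal benefit = demand − MEC = 237.35 - 2.58q.
Set SMB = MC: 237.35 - 2.58q = 39.53 + 2.75q → q* = 37.1144.
The Pigouvian tax equals MEC at q*: 9.42 + 0.88×37.1144 = 42.0807.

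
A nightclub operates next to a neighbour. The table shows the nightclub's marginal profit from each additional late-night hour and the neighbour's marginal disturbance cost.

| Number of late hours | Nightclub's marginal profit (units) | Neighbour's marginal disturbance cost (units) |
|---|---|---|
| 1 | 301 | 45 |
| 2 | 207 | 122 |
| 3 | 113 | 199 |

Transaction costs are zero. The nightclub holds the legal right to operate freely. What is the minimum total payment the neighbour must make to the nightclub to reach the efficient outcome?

Left alone the nightclub would choose level 3 (marginal profit stays positive).
Efficient level: k* = 2 (marginal profit ≥ marginal disturbance cost through 2).
The neighbour must at least cover the nightclub's forgone profit from cutting 3→2: 113 = 113.

113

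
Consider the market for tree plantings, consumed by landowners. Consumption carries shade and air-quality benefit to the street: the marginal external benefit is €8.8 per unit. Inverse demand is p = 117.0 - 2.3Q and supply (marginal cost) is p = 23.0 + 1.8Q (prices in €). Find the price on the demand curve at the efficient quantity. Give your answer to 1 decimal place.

Social marginal benefit = demand + MEB = 125.8 - 2.3Q.
Set SMB = MC: 125.8 - 2.3Q = 23.0 + 1.8Q → Q* = 25.0732.
Consumer price on the demand curve at Q*: 117.0 − 2.3×25.0732 = 59.3316.

P = €59.3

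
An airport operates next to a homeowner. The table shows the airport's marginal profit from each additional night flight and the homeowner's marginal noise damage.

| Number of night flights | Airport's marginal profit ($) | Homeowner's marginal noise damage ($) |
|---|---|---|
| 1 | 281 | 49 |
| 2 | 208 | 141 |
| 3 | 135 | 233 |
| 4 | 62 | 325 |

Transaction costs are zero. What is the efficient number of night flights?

Bargaining reaches the level where marginal profit last exceeds marginal noise damage.
That holds through level 2 (208 ≥ 141) but not at 3 (135 < 233).

2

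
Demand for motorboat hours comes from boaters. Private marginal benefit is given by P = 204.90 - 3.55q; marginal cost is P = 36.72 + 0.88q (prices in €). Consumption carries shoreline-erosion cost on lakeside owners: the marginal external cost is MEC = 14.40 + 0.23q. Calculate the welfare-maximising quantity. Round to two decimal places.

q* = 33.00

Social marginal benefit = demand − MEC = 190.50 - 3.78q.
Set SMB = MC: 190.50 - 3.78q = 36.72 + 0.88q → q* = 33.0000.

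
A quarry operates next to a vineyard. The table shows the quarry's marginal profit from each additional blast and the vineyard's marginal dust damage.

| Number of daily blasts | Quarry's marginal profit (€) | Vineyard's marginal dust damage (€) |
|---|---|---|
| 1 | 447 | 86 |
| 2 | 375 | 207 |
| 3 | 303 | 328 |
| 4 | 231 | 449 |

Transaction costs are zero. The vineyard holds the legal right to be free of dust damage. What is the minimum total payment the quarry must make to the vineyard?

Efficient level: marginal profit ≥ marginal dust damage through level 2, so k* = 2.
With the vineyard holding the right, the quarry must at least compensate total damage at k*: 86 + 207 = 293.

€293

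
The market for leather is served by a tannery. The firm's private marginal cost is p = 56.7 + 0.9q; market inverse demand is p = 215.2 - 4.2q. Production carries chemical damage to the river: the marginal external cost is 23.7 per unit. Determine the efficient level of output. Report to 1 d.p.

q* = 26.4

Social marginal cost = private MC + MEC = 80.4 + 0.9q.
Set SMC = demand: 80.4 + 0.9q = 215.2 - 4.2q → q* = 26.4314.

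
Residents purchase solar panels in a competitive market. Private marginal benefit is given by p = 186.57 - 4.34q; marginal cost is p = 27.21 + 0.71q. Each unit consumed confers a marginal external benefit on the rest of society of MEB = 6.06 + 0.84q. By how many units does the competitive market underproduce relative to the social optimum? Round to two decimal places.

Market equilibrium (private): 27.21 + 0.71q = 186.57 - 4.34q → q_m = 31.5564.
Social marginal benefit = demand + MEB = 192.63 - 3.50q.
Set SMB = MC: 192.63 - 3.50q = 27.21 + 0.71q → q* = 39.2922.
Gap = |31.5564 − 39.2922| = 7.7358.

7.74 units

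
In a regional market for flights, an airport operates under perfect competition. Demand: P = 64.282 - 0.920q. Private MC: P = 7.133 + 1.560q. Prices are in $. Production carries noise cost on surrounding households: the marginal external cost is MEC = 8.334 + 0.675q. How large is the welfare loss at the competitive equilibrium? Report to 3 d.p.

DWL = $90.439

Market equilibrium (private): 7.133 + 1.560q = 64.282 - 0.920q → q_m = 23.0440.
Social marginal cost = private MC + MEC = 15.467 + 2.235q.
Set SMC = demand: 15.467 + 2.235q = 64.282 - 0.920q → q* = 15.4723.
Between q* and q_m the wedge SMC − demand runs linearly from 0 to MEC(q_m), so the loss is a triangle.
DWL = ½ × 7.5717 × 23.8887 = 90.4390.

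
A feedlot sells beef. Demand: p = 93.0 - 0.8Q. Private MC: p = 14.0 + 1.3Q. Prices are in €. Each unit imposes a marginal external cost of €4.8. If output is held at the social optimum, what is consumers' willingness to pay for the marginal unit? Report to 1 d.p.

P = €64.7

Social marginal cost = private MC + MEC = 18.8 + 1.3Q.
Set SMC = demand: 18.8 + 1.3Q = 93.0 - 0.8Q → Q* = 35.3333.
Consumer price on the demand curve at Q*: 93.0 − 0.8×35.3333 = 64.7334.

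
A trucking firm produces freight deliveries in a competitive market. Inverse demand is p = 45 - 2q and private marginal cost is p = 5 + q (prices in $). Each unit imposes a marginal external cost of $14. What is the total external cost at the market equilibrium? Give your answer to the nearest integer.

$187

Market equilibrium (private): 5 + q = 45 - 2q → q_m = 13.3333.
Total external cost = MEC × q_m = 14 × 13.3333 = 186.6662.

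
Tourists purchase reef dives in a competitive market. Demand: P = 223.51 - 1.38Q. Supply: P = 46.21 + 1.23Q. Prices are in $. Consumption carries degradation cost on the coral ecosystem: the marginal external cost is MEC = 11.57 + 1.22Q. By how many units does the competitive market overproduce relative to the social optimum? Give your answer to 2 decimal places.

Market equilibrium (private): 46.21 + 1.23Q = 223.51 - 1.38Q → Q_m = 67.9310.
Social marginal benefit = demand − MEC = 211.94 - 2.60Q.
Set SMB = MC: 211.94 - 2.60Q = 46.21 + 1.23Q → Q* = 43.2715.
Gap = |67.9310 − 43.2715| = 24.6595.

24.66 units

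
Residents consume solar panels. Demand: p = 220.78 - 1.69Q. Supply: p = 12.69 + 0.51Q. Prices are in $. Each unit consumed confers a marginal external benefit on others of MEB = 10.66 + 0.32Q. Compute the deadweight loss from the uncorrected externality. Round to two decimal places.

DWL = $445.50

Market equilibrium (private): 12.69 + 0.51Q = 220.78 - 1.69Q → Q_m = 94.5864.
Social marginal benefit = demand + MEB = 231.44 - 1.37Q.
Set SMB = MC: 231.44 - 1.37Q = 12.69 + 0.51Q → Q* = 116.3564.
The welfare-loss triangle has base |Q_m − Q*| and height MEB(Q_m) (the vertical gap between SMB and MC is zero at Q* and MEB at Q_m).
DWL = ½ × 21.7700 × 40.9276 = 445.4969.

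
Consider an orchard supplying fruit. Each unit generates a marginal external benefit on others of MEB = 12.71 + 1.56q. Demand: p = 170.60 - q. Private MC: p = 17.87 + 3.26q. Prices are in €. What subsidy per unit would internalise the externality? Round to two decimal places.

subsidy = €108.30 per unit

Social marginal cost = private MC − MEB = 5.16 + 1.70q.
Set SMC = demand: 5.16 + 1.70q = 170.60 - q → q* = 61.2741.
The Pigouvian subsidy equals MEB at q*: 12.71 + 1.56×61.2741 = 108.2976.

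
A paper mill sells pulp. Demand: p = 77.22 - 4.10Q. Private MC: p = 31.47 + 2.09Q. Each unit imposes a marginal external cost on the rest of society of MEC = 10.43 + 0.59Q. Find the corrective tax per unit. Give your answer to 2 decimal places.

tax = 13.50 per unit

Social marginal cost = private MC + MEC = 41.90 + 2.68Q.
Set SMC = demand: 41.90 + 2.68Q = 77.22 - 4.10Q → Q* = 5.2094.
The Pigouvian tax equals MEC at Q*: 10.43 + 0.59×5.2094 = 13.5035.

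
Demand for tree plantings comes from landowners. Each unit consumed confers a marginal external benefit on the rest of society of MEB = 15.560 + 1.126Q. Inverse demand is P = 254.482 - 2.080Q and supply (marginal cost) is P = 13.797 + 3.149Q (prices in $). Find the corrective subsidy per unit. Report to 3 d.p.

Social marginal benefit = demand + MEB = 270.042 - 0.954Q.
Set SMB = MC: 270.042 - 0.954Q = 13.797 + 3.149Q → Q* = 62.4531.
The Pigouvian subsidy equals MEB at Q*: 15.560 + 1.126×62.4531 = 85.8822.

subsidy = $85.882 per unit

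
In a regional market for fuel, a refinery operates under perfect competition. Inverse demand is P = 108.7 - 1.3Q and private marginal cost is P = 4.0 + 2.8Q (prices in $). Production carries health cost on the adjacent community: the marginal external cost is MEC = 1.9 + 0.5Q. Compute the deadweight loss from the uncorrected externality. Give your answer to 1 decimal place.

Market equilibrium (private): 4.0 + 2.8Q = 108.7 - 1.3Q → Q_m = 25.5366.
Social marginal cost = private MC + MEC = 5.9 + 3.3Q.
Set SMC = demand: 5.9 + 3.3Q = 108.7 - 1.3Q → Q* = 22.3478.
The welfare-loss triangle has base |Q_m − Q*| and height MEC(Q_m) (the vertical gap between SMC and demand is zero at Q* and MEC at Q_m).
DWL = ½ × 3.1888 × 14.6683 = 23.3871.

DWL = $23.4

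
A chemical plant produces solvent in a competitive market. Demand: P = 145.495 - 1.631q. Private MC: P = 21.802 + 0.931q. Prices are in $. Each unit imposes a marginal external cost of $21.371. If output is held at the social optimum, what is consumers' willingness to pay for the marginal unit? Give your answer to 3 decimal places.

P = $80.356

Social marginal cost = private MC + MEC = 43.173 + 0.931q.
Set SMC = demand: 43.173 + 0.931q = 145.495 - 1.631q → q* = 39.9383.
Consumer price on the demand curve at q*: 145.495 − 1.631×39.9383 = 80.3556.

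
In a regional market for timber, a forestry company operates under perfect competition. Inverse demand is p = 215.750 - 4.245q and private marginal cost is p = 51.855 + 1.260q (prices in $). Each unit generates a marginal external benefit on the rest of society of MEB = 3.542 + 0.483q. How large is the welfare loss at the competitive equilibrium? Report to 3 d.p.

Market equilibrium (private): 51.855 + 1.260q = 215.750 - 4.245q → q_m = 29.7720.
Social marginal cost = private MC − MEB = 48.313 + 0.777q.
Set SMC = demand: 48.313 + 0.777q = 215.750 - 4.245q → q* = 33.3407.
The welfare-loss triangle has base |q_m − q*| and height MEB(q_m) (the vertical gap between SMC and demand is zero at q* and MEB at q_m).
DWL = ½ × 3.5687 × 17.9219 = 31.9789.

DWL = $31.979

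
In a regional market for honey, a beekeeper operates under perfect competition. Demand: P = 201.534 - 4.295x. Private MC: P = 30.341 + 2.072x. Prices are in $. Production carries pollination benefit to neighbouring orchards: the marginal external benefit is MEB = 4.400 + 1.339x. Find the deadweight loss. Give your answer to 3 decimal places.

DWL = $162.327

Market equilibrium (private): 30.341 + 2.072x = 201.534 - 4.295x → x_m = 26.8875.
Social marginal cost = private MC − MEB = 25.941 + 0.733x.
Set SMC = demand: 25.941 + 0.733x = 201.534 - 4.295x → x* = 34.9230.
The welfare-loss triangle has base |x_m − x*| and height MEB(x_m) (the vertical gap between SMC and demand is zero at x* and MEB at x_m).
DWL = ½ × 8.0355 × 40.4024 = 162.3267.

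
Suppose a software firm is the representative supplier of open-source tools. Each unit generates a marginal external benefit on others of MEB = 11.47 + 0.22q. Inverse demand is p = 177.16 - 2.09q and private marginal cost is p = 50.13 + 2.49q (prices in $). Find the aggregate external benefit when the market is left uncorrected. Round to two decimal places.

$402.75

Market equilibrium (private): 50.13 + 2.49q = 177.16 - 2.09q → q_m = 27.7358.
Total external benefit = ∫₀^{q_m} (11.47 + 0.22q) dq = 11.47×27.7358 + ½×0.22×27.7358² = 402.7498.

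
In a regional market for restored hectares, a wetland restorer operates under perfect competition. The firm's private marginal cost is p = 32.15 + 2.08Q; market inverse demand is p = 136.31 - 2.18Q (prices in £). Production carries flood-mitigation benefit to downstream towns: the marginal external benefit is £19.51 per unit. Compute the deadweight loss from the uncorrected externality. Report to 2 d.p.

Market equilibrium (private): 32.15 + 2.08Q = 136.31 - 2.18Q → Q_m = 24.4507.
Social marginal cost = private MC − MEB = 12.64 + 2.08Q.
Set SMC = demand: 12.64 + 2.08Q = 136.31 - 2.18Q → Q* = 29.0305.
The loss is the area between SMC and demand from Q* to Q_m; with linear curves that's a triangle of height MEB(Q_m).
DWL = ½ × 4.5798 × 19.5100 = 44.6759.

DWL = £44.68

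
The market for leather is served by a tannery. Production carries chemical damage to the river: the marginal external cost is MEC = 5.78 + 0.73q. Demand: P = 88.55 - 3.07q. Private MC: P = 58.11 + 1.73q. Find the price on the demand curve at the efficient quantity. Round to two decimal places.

P = 74.86

Social marginal cost = private MC + MEC = 63.89 + 2.46q.
Set SMC = demand: 63.89 + 2.46q = 88.55 - 3.07q → q* = 4.4593.
Consumer price on the demand curve at q*: 88.55 − 3.07×4.4593 = 74.8599.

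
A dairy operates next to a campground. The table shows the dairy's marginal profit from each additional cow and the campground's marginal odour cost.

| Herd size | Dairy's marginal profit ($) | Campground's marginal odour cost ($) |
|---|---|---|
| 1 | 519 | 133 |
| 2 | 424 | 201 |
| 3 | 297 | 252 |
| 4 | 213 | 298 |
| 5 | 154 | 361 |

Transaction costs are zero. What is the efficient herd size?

3

Bargaining reaches the level where marginal profit last exceeds marginal odour cost.
That holds through level 3 (297 ≥ 252) but not at 4 (213 < 298).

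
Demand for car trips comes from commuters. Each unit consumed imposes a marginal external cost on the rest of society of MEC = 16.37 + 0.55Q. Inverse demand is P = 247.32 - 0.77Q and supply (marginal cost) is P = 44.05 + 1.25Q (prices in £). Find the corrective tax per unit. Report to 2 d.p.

Social marginal benefit = demand − MEC = 230.95 - 1.32Q.
Set SMB = MC: 230.95 - 1.32Q = 44.05 + 1.25Q → Q* = 72.7237.
The Pigouvian tax equals MEC at Q*: 16.37 + 0.55×72.7237 = 56.3680.

tax = £56.37 per unit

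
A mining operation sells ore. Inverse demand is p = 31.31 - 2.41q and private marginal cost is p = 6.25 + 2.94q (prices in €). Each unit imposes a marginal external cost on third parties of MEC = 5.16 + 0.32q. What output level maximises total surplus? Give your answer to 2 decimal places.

Social marginal cost = private MC + MEC = 11.41 + 3.26q.
Set SMC = demand: 11.41 + 3.26q = 31.31 - 2.41q → q* = 3.5097.

q* = 3.51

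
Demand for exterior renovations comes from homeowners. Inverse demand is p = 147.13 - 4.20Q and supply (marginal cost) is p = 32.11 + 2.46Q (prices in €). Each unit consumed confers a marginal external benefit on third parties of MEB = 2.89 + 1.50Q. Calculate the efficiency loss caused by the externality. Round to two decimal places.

DWL = €80.35

Market equilibrium (private): 32.11 + 2.46Q = 147.13 - 4.20Q → Q_m = 17.2703.
Social marginal benefit = demand + MEB = 150.02 - 2.70Q.
Set SMB = MC: 150.02 - 2.70Q = 32.11 + 2.46Q → Q* = 22.8508.
The welfare-loss triangle has base |Q_m − Q*| and height MEB(Q_m) (the vertical gap between SMB and MC is zero at Q* and MEB at Q_m).
DWL = ½ × 5.5805 × 28.7954 = 80.3464.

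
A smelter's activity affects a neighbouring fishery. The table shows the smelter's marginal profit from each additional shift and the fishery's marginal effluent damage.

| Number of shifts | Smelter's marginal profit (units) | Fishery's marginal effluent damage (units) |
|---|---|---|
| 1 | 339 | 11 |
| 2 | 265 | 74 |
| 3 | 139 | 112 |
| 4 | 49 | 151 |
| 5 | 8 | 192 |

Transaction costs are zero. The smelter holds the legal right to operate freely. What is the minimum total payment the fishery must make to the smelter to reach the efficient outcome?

Left alone the smelter would choose level 5 (marginal profit stays positive).
Efficient level: k* = 3 (marginal profit ≥ marginal effluent damage through 3).
The fishery must at least cover the smelter's forgone profit from cutting 5→3: 49 + 8 = 57.

57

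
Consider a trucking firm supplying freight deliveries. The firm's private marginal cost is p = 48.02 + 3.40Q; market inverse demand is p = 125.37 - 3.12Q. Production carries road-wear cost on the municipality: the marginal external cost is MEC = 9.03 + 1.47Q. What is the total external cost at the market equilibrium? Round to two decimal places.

210.57

Market equilibrium (private): 48.02 + 3.40Q = 125.37 - 3.12Q → Q_m = 11.8635.
Total external cost = ∫₀^{Q_m} (9.03 + 1.47Q) dQ = 9.03×11.8635 + ½×1.47×11.8635² = 210.5732.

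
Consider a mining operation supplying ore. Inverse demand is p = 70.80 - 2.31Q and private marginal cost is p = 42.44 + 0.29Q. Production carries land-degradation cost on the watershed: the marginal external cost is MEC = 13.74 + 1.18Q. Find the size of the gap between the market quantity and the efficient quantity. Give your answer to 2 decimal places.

Market equilibrium (private): 42.44 + 0.29Q = 70.80 - 2.31Q → Q_m = 10.9077.
Social marginal cost = private MC + MEC = 56.18 + 1.47Q.
Set SMC = demand: 56.18 + 1.47Q = 70.80 - 2.31Q → Q* = 3.8677.
Gap = |10.9077 − 3.8677| = 7.0400.

7.04 units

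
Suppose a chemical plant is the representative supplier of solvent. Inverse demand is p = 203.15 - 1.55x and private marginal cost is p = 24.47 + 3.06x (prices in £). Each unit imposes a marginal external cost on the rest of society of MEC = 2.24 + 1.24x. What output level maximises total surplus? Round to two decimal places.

x* = 30.16

Social marginal cost = private MC + MEC = 26.71 + 4.30x.
Set SMC = demand: 26.71 + 4.30x = 203.15 - 1.55x → x* = 30.1607.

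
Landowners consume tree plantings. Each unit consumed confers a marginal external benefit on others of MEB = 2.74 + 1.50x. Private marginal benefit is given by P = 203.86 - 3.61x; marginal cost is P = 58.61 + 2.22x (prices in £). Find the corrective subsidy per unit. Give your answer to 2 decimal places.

Social marginal benefit = demand + MEB = 206.60 - 2.11x.
Set SMB = MC: 206.60 - 2.11x = 58.61 + 2.22x → x* = 34.1778.
The Pigouvian subsidy equals MEB at x*: 2.74 + 1.50×34.1778 = 54.0067.

subsidy = £54.01 per unit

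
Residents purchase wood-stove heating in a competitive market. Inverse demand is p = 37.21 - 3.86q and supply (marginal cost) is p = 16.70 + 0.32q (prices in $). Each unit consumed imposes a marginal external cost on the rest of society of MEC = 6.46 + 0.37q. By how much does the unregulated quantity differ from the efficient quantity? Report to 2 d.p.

Market equilibrium (private): 16.70 + 0.32q = 37.21 - 3.86q → q_m = 4.9067.
Social marginal benefit = demand − MEC = 30.75 - 4.23q.
Set SMB = MC: 30.75 - 4.23q = 16.70 + 0.32q → q* = 3.0879.
Gap = |4.9067 − 3.0879| = 1.8188.

1.82 units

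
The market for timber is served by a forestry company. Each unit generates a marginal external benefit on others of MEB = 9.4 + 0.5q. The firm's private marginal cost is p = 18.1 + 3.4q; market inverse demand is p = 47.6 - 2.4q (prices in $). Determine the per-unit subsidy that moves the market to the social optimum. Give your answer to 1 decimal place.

subsidy = $13.1 per unit

Social marginal cost = private MC − MEB = 8.7 + 2.9q.
Set SMC = demand: 8.7 + 2.9q = 47.6 - 2.4q → q* = 7.3396.
The Pigouvian subsidy equals MEB at q*: 9.4 + 0.5×7.3396 = 13.0698.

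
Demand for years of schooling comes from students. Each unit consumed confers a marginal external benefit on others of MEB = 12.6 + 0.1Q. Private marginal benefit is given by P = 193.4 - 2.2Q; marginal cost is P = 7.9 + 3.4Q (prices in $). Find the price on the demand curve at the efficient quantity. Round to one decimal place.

P = $114.2

Social marginal benefit = demand + MEB = 206.0 - 2.1Q.
Set SMB = MC: 206.0 - 2.1Q = 7.9 + 3.4Q → Q* = 36.0182.
Consumer price on the demand curve at Q*: 193.4 − 2.2×36.0182 = 114.1600.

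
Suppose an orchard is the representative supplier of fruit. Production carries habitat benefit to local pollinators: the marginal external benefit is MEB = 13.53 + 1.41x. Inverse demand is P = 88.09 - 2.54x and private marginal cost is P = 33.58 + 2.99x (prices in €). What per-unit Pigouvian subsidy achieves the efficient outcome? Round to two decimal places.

Social marginal cost = private MC − MEB = 20.05 + 1.58x.
Set SMC = demand: 20.05 + 1.58x = 88.09 - 2.54x → x* = 16.5146.
The Pigouvian subsidy equals MEB at x*: 13.53 + 1.41×16.5146 = 36.8156.

subsidy = €36.82 per unit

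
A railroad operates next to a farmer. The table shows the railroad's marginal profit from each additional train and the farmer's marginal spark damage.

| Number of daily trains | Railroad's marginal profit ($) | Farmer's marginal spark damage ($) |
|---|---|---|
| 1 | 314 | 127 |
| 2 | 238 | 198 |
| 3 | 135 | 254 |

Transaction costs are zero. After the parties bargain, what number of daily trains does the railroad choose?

Bargaining reaches the level where marginal profit last exceeds marginal spark damage.
That holds through level 2 (238 ≥ 198) but not at 3 (135 < 254).

2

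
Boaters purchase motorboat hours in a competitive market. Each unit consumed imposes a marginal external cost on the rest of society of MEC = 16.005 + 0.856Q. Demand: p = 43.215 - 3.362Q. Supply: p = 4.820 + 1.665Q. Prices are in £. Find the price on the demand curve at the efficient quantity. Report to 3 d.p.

P = £30.420

Social marginal benefit = demand − MEC = 27.210 - 4.218Q.
Set SMB = MC: 27.210 - 4.218Q = 4.820 + 1.665Q → Q* = 3.8059.
Consumer price on the demand curve at Q*: 43.215 − 3.362×3.8059 = 30.4196.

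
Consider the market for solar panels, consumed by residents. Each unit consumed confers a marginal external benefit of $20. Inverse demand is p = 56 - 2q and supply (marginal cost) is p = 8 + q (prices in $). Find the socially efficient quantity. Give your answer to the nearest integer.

Social marginal benefit = demand + MEB = 76 - 2q.
Set SMB = MC: 76 - 2q = 8 + q → q* = 22.6667.

q* = 23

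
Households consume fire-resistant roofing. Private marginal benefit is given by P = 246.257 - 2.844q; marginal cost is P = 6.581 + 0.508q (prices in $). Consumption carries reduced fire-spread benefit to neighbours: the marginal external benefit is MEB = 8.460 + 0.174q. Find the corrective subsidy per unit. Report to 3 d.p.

subsidy = $22.046 per unit

Social marginal benefit = demand + MEB = 254.717 - 2.670q.
Set SMB = MC: 254.717 - 2.670q = 6.581 + 0.508q → q* = 78.0793.
The Pigouvian subsidy equals MEB at q*: 8.460 + 0.174×78.0793 = 22.0458.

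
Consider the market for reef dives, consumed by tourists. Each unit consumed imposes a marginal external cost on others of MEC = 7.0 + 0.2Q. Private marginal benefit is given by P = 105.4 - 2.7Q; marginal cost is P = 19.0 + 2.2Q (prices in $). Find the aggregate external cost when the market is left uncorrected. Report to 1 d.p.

$154.5

Market equilibrium (private): 19.0 + 2.2Q = 105.4 - 2.7Q → Q_m = 17.6327.
Total external cost = ∫₀^{Q_m} (7.0 + 0.2Q) dQ = 7.0×17.6327 + ½×0.2×17.6327² = 154.5201.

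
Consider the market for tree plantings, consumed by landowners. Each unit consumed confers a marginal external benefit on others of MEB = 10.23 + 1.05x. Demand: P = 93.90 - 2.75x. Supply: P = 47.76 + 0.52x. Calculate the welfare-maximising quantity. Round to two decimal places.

x* = 25.39

Social marginal benefit = demand + MEB = 104.13 - 1.70x.
Set SMB = MC: 104.13 - 1.70x = 47.76 + 0.52x → x* = 25.3919.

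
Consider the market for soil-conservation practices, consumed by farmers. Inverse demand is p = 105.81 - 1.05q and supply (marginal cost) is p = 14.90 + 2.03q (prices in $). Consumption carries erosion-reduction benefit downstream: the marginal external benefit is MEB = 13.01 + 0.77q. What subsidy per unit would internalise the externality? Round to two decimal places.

subsidy = $47.65 per unit

Social marginal benefit = demand + MEB = 118.82 - 0.28q.
Set SMB = MC: 118.82 - 0.28q = 14.90 + 2.03q → q* = 44.9870.
The Pigouvian subsidy equals MEB at q*: 13.01 + 0.77×44.9870 = 47.6500.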